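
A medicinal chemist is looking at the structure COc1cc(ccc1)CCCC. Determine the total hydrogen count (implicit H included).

Walk through each heavy atom and fill implicit hydrogens from standard valence (C 4, N 3, O 2, S 2, halogen 1); for lowercase aromatic atoms, an aromatic c carries 1 H when it has two neighbours and 0 H with three, and aromatic n carries 0 H:
  atom 1: C, bond orders sum to 1 (valence 4) → 3 H
  atom 2: O, bond orders sum to 2 (valence 2) → 0 H
  atom 3: aromatic c, 3 neighbours → 0 H
  atom 4: aromatic c, 2 neighbours → 1 H
  atom 5: aromatic c, 3 neighbours → 0 H
  atom 6: aromatic c, 2 neighbours → 1 H
  atom 7: aromatic c, 2 neighbours → 1 H
  atom 8: aromatic c, 2 neighbours → 1 H
  atom 9: C, bond orders sum to 2 (valence 4) → 2 H
  atom 10: C, bond orders sum to 2 (valence 4) → 2 H
  atom 11: C, bond orders sum to 2 (valence 4) → 2 H
  atom 12: C, bond orders sum to 1 (valence 4) → 3 H
Total hydrogens: 16.

16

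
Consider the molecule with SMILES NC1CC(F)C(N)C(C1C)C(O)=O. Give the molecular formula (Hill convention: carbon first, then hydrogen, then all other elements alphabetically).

Walk through each heavy atom and fill implicit hydrogens from standard valence (C 4, N 3, O 2, S 2, halogen 1):
  atom 1: N, bond orders sum to 1 (valence 3) → 2 H
  atom 2: C, bond orders sum to 3 (valence 4) → 1 H
  atom 3: C, bond orders sum to 2 (valence 4) → 2 H
  atom 4: C, bond orders sum to 3 (valence 4) → 1 H
  atom 5: F (halogen, monovalent) → 0 H
  atom 6: C, bond orders sum to 3 (valence 4) → 1 H
  atom 7: N, bond orders sum to 1 (valence 3) → 2 H
  atom 8: C, bond orders sum to 3 (valence 4) → 1 H
  atom 9: C, bond orders sum to 3 (valence 4) → 1 H
  atom 10: C, bond orders sum to 1 (valence 4) → 3 H
  atom 11: C, bond orders sum to 4 (valence 4) → 0 H
  atom 12: O, bond orders sum to 1 (valence 2) → 1 H
  atom 13: O, bond orders sum to 2 (valence 2) → 0 H
Totals → C:8, H:15, F:1, N:2, O:2.

C8H15FN2O2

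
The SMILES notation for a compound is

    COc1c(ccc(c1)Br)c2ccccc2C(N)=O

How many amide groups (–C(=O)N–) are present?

The amide motif appears at heavy-atom position 16 in the SMILES.
Other groups present: 1 ether.
Amide count: 1.

1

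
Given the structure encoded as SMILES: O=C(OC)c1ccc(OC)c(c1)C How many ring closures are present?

1

In SMILES, each pair of matching ring-closure digits denotes one ring-closing bond; the number of such bonds equals the number of independent rings.
Ring-closure bonds here: 1.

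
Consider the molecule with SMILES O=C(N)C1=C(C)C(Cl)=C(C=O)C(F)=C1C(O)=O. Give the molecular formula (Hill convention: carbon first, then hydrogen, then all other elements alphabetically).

Walk through each heavy atom and fill implicit hydrogens from standard valence (C 4, N 3, O 2, S 2, halogen 1):
  atom 1: O, bond orders sum to 2 (valence 2) → 0 H
  atom 2: C, bond orders sum to 4 (valence 4) → 0 H
  atom 3: N, bond orders sum to 1 (valence 3) → 2 H
  atom 4: C, bond orders sum to 4 (valence 4) → 0 H
  atom 5: C, bond orders sum to 4 (valence 4) → 0 H
  atom 6: C, bond orders sum to 1 (valence 4) → 3 H
  atom 7: C, bond orders sum to 4 (valence 4) → 0 H
  atom 8: Cl (halogen, monovalent) → 0 H
  atom 9: C, bond orders sum to 4 (valence 4) → 0 H
  atom 10: C, bond orders sum to 3 (valence 4) → 1 H
  atom 11: O, bond orders sum to 2 (valence 2) → 0 H
  atom 12: C, bond orders sum to 4 (valence 4) → 0 H
  atom 13: F (halogen, monovalent) → 0 H
  atom 14: C, bond orders sum to 4 (valence 4) → 0 H
  atom 15: C, bond orders sum to 4 (valence 4) → 0 H
  atom 16: O, bond orders sum to 1 (valence 2) → 1 H
  atom 17: O, bond orders sum to 2 (valence 2) → 0 H
Totals → C:10, H:7, Cl:1, F:1, N:1, O:4.
In Hill order: C10H7ClFNO4.

C10H7ClFNO4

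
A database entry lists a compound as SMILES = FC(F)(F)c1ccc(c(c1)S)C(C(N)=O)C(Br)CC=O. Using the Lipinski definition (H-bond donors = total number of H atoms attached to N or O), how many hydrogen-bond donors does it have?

Donors: find every N or O and count the H atoms it carries.
  atom 14 (N): bond orders sum to 1 → 2 H
  atom 15 (O): bond orders sum to 2 → 0 H
  atom 20 (O): bond orders sum to 2 → 0 H
Lipinski HBD = 2.

2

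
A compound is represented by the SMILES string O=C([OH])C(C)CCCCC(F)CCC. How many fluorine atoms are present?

Scan the SMILES for F atoms (remember two-letter symbols like Cl and Br are single atoms).
Fluorine count: 1.

1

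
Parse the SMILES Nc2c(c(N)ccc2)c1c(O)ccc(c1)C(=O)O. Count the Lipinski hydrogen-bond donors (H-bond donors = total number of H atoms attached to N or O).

Donors: find every N or O and count the H atoms it carries.
  atom 1 (N): bond orders sum to 1 → 2 H
  atom 5 (N): bond orders sum to 1 → 2 H
  atom 11 (O): bond orders sum to 1 → 1 H
  atom 17 (O): bond orders sum to 2 → 0 H
  atom 18 (O): bond orders sum to 1 → 1 H
Lipinski HBD = 6.

6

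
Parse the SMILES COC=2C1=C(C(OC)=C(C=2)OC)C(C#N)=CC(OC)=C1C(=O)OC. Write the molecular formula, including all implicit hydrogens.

Walk through each heavy atom and fill implicit hydrogens from standard valence (C 4, N 3, O 2, S 2, halogen 1):
  atom 1: C, bond orders sum to 1 (valence 4) → 3 H
  atom 2: O, bond orders sum to 2 (valence 2) → 0 H
  atom 3: C, bond orders sum to 4 (valence 4) → 0 H
  atom 4: C, bond orders sum to 4 (valence 4) → 0 H
  atom 5: C, bond orders sum to 4 (valence 4) → 0 H
  atom 6: C, bond orders sum to 4 (valence 4) → 0 H
  atom 7: O, bond orders sum to 2 (valence 2) → 0 H
  atom 8: C, bond orders sum to 1 (valence 4) → 3 H
  atom 9: C, bond orders sum to 4 (valence 4) → 0 H
  atom 10: C, bond orders sum to 3 (valence 4) → 1 H
  atom 11: O, bond orders sum to 2 (valence 2) → 0 H
  atom 12: C, bond orders sum to 1 (valence 4) → 3 H
  atom 13: C, bond orders sum to 4 (valence 4) → 0 H
  atom 14: C, bond orders sum to 4 (valence 4) → 0 H
  atom 15: N, bond orders sum to 3 (valence 3) → 0 H
  atom 16: C, bond orders sum to 3 (valence 4) → 1 H
  atom 17: C, bond orders sum to 4 (valence 4) → 0 H
  atom 18: O, bond orders sum to 2 (valence 2) → 0 H
  atom 19: C, bond orders sum to 1 (valence 4) → 3 H
  atom 20: C, bond orders sum to 4 (valence 4) → 0 H
  atom 21: C, bond orders sum to 4 (valence 4) → 0 H
  atom 22: O, bond orders sum to 2 (valence 2) → 0 H
  atom 23: O, bond orders sum to 2 (valence 2) → 0 H
  atom 24: C, bond orders sum to 1 (valence 4) → 3 H
Totals → C:17, H:17, N:1, O:6.
In Hill order: C17H17NO6.

C17H17NO6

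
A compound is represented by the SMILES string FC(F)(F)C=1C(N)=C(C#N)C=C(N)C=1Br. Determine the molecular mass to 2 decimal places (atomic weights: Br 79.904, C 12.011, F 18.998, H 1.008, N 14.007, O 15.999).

First, the molecular formula is C8H5BrF3N3 (counting implicit H from valence).
  Br: 1 × 79.904 = 79.904
  C: 8 × 12.011 = 96.088
  F: 3 × 18.998 = 56.994
  H: 5 × 1.008 = 5.040
  N: 3 × 14.007 = 42.021
Sum: 1×79.904 + 8×12.011 + 3×18.998 + 5×1.008 + 3×14.007 = 280.047 → 280.05 g/mol.

280.05 g/mol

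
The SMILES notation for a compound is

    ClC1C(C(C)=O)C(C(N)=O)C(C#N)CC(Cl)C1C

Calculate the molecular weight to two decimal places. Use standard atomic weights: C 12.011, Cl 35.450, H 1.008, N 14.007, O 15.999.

291.17 g/mol

First, the molecular formula is C12H16Cl2N2O2 (counting implicit H from valence).
  C: 12 × 12.011 = 144.132
  Cl: 2 × 35.450 = 70.900
  H: 16 × 1.008 = 16.128
  N: 2 × 14.007 = 28.014
  O: 2 × 15.999 = 31.998
Sum: 12×12.011 + 2×35.450 + 16×1.008 + 2×14.007 + 2×15.999 = 291.172 → 291.17 g/mol.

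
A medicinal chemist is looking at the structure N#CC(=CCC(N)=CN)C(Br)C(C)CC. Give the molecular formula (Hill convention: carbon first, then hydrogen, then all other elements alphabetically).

C11H18BrN3

Walk through each heavy atom and fill implicit hydrogens from standard valence (C 4, N 3, O 2, S 2, halogen 1):
  atom 1: N, bond orders sum to 3 (valence 3) → 0 H
  atom 2: C, bond orders sum to 4 (valence 4) → 0 H
  atom 3: C, bond orders sum to 4 (valence 4) → 0 H
  atom 4: C, bond orders sum to 3 (valence 4) → 1 H
  atom 5: C, bond orders sum to 2 (valence 4) → 2 H
  atom 6: C, bond orders sum to 4 (valence 4) → 0 H
  atom 7: N, bond orders sum to 1 (valence 3) → 2 H
  atom 8: C, bond orders sum to 3 (valence 4) → 1 H
  atom 9: N, bond orders sum to 1 (valence 3) → 2 H
  atom 10: C, bond orders sum to 3 (valence 4) → 1 H
  atom 11: Br (halogen, monovalent) → 0 H
  atom 12: C, bond orders sum to 3 (valence 4) → 1 H
  atom 13: C, bond orders sum to 1 (valence 4) → 3 H
  atom 14: C, bond orders sum to 2 (valence 4) → 2 H
  atom 15: C, bond orders sum to 1 (valence 4) → 3 H
Totals → C:11, H:18, Br:1, N:3.
In Hill order: C11H18BrN3.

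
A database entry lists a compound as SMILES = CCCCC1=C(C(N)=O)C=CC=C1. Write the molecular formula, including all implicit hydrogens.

Walk through each heavy atom and fill implicit hydrogens from standard valence (C 4, N 3, O 2, S 2, halogen 1):
  atom 1: C, bond orders sum to 1 (valence 4) → 3 H
  atom 2: C, bond orders sum to 2 (valence 4) → 2 H
  atom 3: C, bond orders sum to 2 (valence 4) → 2 H
  atom 4: C, bond orders sum to 2 (valence 4) → 2 H
  atom 5: C, bond orders sum to 4 (valence 4) → 0 H
  atom 6: C, bond orders sum to 4 (valence 4) → 0 H
  atom 7: C, bond orders sum to 4 (valence 4) → 0 H
  atom 8: N, bond orders sum to 1 (valence 3) → 2 H
  atom 9: O, bond orders sum to 2 (valence 2) → 0 H
  atom 10: C, bond orders sum to 3 (valence 4) → 1 H
  atom 11: C, bond orders sum to 3 (valence 4) → 1 H
  atom 12: C, bond orders sum to 3 (valence 4) → 1 H
  atom 13: C, bond orders sum to 3 (valence 4) → 1 H
Totals → C:11, H:15, N:1, O:1.

C11H15NO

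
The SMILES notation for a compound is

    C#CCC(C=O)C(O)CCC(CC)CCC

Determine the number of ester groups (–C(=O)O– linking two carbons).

0

Scan the SMILES for the ester motif — none present.
Groups that are present: 1 aldehyde, 1 alkyne, 1 hydroxyl.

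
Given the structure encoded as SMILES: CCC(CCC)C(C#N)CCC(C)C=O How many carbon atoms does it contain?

13

Count every carbon token in the SMILES (each C, including those in ring-closure positions and inside branches).
Carbon count: 13.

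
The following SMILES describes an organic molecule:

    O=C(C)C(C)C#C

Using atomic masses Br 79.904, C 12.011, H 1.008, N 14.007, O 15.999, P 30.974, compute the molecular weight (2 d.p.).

First, the molecular formula is C6H8O (counting implicit H from valence).
  C: 6 × 12.011 = 72.066
  H: 8 × 1.008 = 8.064
  O: 1 × 15.999 = 15.999
Sum: 6×12.011 + 8×1.008 + 1×15.999 = 96.129 → 96.13 g/mol.

96.13 g/mol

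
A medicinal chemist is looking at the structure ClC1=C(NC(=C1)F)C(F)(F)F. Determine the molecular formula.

Walk through each heavy atom and fill implicit hydrogens from standard valence (C 4, N 3, O 2, S 2, halogen 1):
  atom 1: Cl (halogen, monovalent) → 0 H
  atom 2: C, bond orders sum to 4 (valence 4) → 0 H
  atom 3: C, bond orders sum to 4 (valence 4) → 0 H
  atom 4: N, bond orders sum to 2 (valence 3) → 1 H
  atom 5: C, bond orders sum to 4 (valence 4) → 0 H
  atom 6: C, bond orders sum to 3 (valence 4) → 1 H
  atom 7: F (halogen, monovalent) → 0 H
  atom 8: C, bond orders sum to 4 (valence 4) → 0 H
  atom 9: F (halogen, monovalent) → 0 H
  atom 10: F (halogen, monovalent) → 0 H
  atom 11: F (halogen, monovalent) → 0 H
Totals → C:5, H:2, Cl:1, F:4, N:1.

C5H2ClF4N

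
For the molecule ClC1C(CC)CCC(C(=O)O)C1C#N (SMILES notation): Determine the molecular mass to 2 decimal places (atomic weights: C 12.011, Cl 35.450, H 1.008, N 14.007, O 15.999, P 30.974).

First, the molecular formula is C10H14ClNO2 (counting implicit H from valence).
  C: 10 × 12.011 = 120.110
  Cl: 1 × 35.450 = 35.450
  H: 14 × 1.008 = 14.112
  N: 1 × 14.007 = 14.007
  O: 2 × 15.999 = 31.998
Sum: 10×12.011 + 1×35.450 + 14×1.008 + 1×14.007 + 2×15.999 = 215.677 → 215.68 g/mol.

215.68 g/mol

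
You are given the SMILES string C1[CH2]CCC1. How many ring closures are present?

1

In SMILES, each pair of matching ring-closure digits denotes one ring-closing bond; the number of such bonds equals the number of independent rings.
Ring-closure bonds here: 1.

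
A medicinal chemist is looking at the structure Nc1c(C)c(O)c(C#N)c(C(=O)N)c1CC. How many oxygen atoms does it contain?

Scan the SMILES for O atoms (remember two-letter symbols like Cl and Br are single atoms).
Oxygen count: 2.

2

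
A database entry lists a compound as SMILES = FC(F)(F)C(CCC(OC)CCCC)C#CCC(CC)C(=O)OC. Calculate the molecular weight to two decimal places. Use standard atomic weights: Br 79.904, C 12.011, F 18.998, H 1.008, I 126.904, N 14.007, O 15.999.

350.42 g/mol

First, the molecular formula is C18H29F3O3 (counting implicit H from valence).
  C: 18 × 12.011 = 216.198
  F: 3 × 18.998 = 56.994
  H: 29 × 1.008 = 29.232
  O: 3 × 15.999 = 47.997
Sum: 18×12.011 + 3×18.998 + 29×1.008 + 3×15.999 = 350.421 → 350.42 g/mol.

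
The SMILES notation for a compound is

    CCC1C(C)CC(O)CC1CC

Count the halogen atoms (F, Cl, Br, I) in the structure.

0

Scan the SMILES for the halogen motif — none present.
Groups that are present: 1 hydroxyl.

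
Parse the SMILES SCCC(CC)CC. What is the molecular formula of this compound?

C7H16S

Walk through each heavy atom and fill implicit hydrogens from standard valence (C 4, N 3, O 2, S 2, halogen 1):
  atom 1: S, bond orders sum to 1 (valence 2) → 1 H
  atom 2: C, bond orders sum to 2 (valence 4) → 2 H
  atom 3: C, bond orders sum to 2 (valence 4) → 2 H
  atom 4: C, bond orders sum to 3 (valence 4) → 1 H
  atom 5: C, bond orders sum to 2 (valence 4) → 2 H
  atom 6: C, bond orders sum to 1 (valence 4) → 3 H
  atom 7: C, bond orders sum to 2 (valence 4) → 2 H
  atom 8: C, bond orders sum to 1 (valence 4) → 3 H
Totals → C:7, H:16, S:1.
In Hill order: C7H16S.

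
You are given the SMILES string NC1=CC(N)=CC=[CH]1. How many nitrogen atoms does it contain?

Scan the SMILES for N atoms (remember two-letter symbols like Cl and Br are single atoms).
Nitrogen count: 2.

2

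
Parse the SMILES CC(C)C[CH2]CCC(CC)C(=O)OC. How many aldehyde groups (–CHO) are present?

0

Scan the SMILES for the aldehyde motif — none present.
Groups that are present: 1 ester.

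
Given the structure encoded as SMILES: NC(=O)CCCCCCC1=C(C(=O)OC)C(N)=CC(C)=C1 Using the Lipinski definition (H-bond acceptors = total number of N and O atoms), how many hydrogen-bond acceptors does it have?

N atoms: 2; O atoms: 3.
Lipinski HBA = 2 + 3 = 5.

5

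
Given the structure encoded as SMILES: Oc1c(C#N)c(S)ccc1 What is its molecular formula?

C7H5NOS

Walk through each heavy atom and fill implicit hydrogens from standard valence (C 4, N 3, O 2, S 2, halogen 1); for lowercase aromatic atoms, an aromatic c carries 1 H when it has two neighbours and 0 H with three, and aromatic n carries 0 H:
  atom 1: O, bond orders sum to 1 (valence 2) → 1 H
  atom 2: aromatic c, 3 neighbours → 0 H
  atom 3: aromatic c, 3 neighbours → 0 H
  atom 4: C, bond orders sum to 4 (valence 4) → 0 H
  atom 5: N, bond orders sum to 3 (valence 3) → 0 H
  atom 6: aromatic c, 3 neighbours → 0 H
  atom 7: S, bond orders sum to 1 (valence 2) → 1 H
  atom 8: aromatic c, 2 neighbours → 1 H
  atom 9: aromatic c, 2 neighbours → 1 H
  atom 10: aromatic c, 2 neighbours → 1 H
Totals → C:7, H:5, N:1, O:1, S:1.
In Hill order: C7H5NOS.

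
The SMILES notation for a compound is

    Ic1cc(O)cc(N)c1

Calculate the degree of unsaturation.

Molecular formula: C6H6INO.
DoU = (2C + 2 + N − H − X) / 2, where X is the halogen count and O/S are ignored.
    = (2·6 + 2 + 1 − 6 − 1) / 2 = 8 / 2 = 4.

4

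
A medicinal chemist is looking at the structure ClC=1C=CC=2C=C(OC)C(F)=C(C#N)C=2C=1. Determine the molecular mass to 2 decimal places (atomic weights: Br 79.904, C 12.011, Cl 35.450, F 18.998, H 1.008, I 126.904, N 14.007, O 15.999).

First, the molecular formula is C12H7ClFNO (counting implicit H from valence).
  C: 12 × 12.011 = 144.132
  Cl: 1 × 35.450 = 35.450
  F: 1 × 18.998 = 18.998
  H: 7 × 1.008 = 7.056
  N: 1 × 14.007 = 14.007
  O: 1 × 15.999 = 15.999
Sum: 12×12.011 + 1×35.450 + 1×18.998 + 7×1.008 + 1×14.007 + 1×15.999 = 235.642 → 235.64 g/mol.

235.64 g/mol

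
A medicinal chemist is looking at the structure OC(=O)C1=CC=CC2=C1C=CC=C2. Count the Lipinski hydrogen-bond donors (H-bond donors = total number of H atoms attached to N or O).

Donors: find every N or O and count the H atoms it carries.
  atom 1 (O): bond orders sum to 1 → 1 H
  atom 3 (O): bond orders sum to 2 → 0 H
Lipinski HBD = 1.

1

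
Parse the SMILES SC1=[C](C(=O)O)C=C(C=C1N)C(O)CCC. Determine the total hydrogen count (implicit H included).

Walk through each heavy atom and fill implicit hydrogens from standard valence (C 4, N 3, O 2, S 2, halogen 1):
  atom 1: S, bond orders sum to 1 (valence 2) → 1 H
  atom 2: C, bond orders sum to 4 (valence 4) → 0 H
  atom 3: C with explicit H count 0
  atom 4: C, bond orders sum to 4 (valence 4) → 0 H
  atom 5: O, bond orders sum to 2 (valence 2) → 0 H
  atom 6: O, bond orders sum to 1 (valence 2) → 1 H
  atom 7: C, bond orders sum to 3 (valence 4) → 1 H
  atom 8: C, bond orders sum to 4 (valence 4) → 0 H
  atom 9: C, bond orders sum to 3 (valence 4) → 1 H
  atom 10: C, bond orders sum to 4 (valence 4) → 0 H
  atom 11: N, bond orders sum to 1 (valence 3) → 2 H
  atom 12: C, bond orders sum to 3 (valence 4) → 1 H
  atom 13: O, bond orders sum to 1 (valence 2) → 1 H
  atom 14: C, bond orders sum to 2 (valence 4) → 2 H
  atom 15: C, bond orders sum to 2 (valence 4) → 2 H
  atom 16: C, bond orders sum to 1 (valence 4) → 3 H
Total hydrogens: 15.

15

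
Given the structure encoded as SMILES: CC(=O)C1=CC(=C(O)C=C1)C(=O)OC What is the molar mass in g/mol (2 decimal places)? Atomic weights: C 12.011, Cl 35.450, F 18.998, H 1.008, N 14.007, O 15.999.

First, the molecular formula is C10H10O4 (counting implicit H from valence).
  C: 10 × 12.011 = 120.110
  H: 10 × 1.008 = 10.080
  O: 4 × 15.999 = 63.996
Sum: 10×12.011 + 10×1.008 + 4×15.999 = 194.186 → 194.19 g/mol.

194.19 g/mol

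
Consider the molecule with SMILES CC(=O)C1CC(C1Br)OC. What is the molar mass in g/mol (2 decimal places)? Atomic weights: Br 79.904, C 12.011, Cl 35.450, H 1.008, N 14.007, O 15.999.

207.07 g/mol

First, the molecular formula is C7H11BrO2 (counting implicit H from valence).
  Br: 1 × 79.904 = 79.904
  C: 7 × 12.011 = 84.077
  H: 11 × 1.008 = 11.088
  O: 2 × 15.999 = 31.998
Sum: 1×79.904 + 7×12.011 + 11×1.008 + 2×15.999 = 207.067 → 207.07 g/mol.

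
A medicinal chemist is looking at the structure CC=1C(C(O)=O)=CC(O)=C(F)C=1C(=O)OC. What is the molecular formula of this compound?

C10H9FO5

Walk through each heavy atom and fill implicit hydrogens from standard valence (C 4, N 3, O 2, S 2, halogen 1):
  atom 1: C, bond orders sum to 1 (valence 4) → 3 H
  atom 2: C, bond orders sum to 4 (valence 4) → 0 H
  atom 3: C, bond orders sum to 4 (valence 4) → 0 H
  atom 4: C, bond orders sum to 4 (valence 4) → 0 H
  atom 5: O, bond orders sum to 1 (valence 2) → 1 H
  atom 6: O, bond orders sum to 2 (valence 2) → 0 H
  atom 7: C, bond orders sum to 3 (valence 4) → 1 H
  atom 8: C, bond orders sum to 4 (valence 4) → 0 H
  atom 9: O, bond orders sum to 1 (valence 2) → 1 H
  atom 10: C, bond orders sum to 4 (valence 4) → 0 H
  atom 11: F (halogen, monovalent) → 0 H
  atom 12: C, bond orders sum to 4 (valence 4) → 0 H
  atom 13: C, bond orders sum to 4 (valence 4) → 0 H
  atom 14: O, bond orders sum to 2 (valence 2) → 0 H
  atom 15: O, bond orders sum to 2 (valence 2) → 0 H
  atom 16: C, bond orders sum to 1 (valence 4) → 3 H
Totals → C:10, H:9, F:1, O:5.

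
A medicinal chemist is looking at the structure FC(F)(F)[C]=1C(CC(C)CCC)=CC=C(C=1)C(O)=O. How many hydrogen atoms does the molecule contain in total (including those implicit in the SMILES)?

Walk through each heavy atom and fill implicit hydrogens from standard valence (C 4, N 3, O 2, S 2, halogen 1):
  atom 1: F (halogen, monovalent) → 0 H
  atom 2: C, bond orders sum to 4 (valence 4) → 0 H
  atom 3: F (halogen, monovalent) → 0 H
  atom 4: F (halogen, monovalent) → 0 H
  atom 5: C with explicit H count 0
  atom 6: C, bond orders sum to 4 (valence 4) → 0 H
  atom 7: C, bond orders sum to 2 (valence 4) → 2 H
  atom 8: C, bond orders sum to 3 (valence 4) → 1 H
  atom 9: C, bond orders sum to 1 (valence 4) → 3 H
  atom 10: C, bond orders sum to 2 (valence 4) → 2 H
  atom 11: C, bond orders sum to 2 (valence 4) → 2 H
  atom 12: C, bond orders sum to 1 (valence 4) → 3 H
  atom 13: C, bond orders sum to 3 (valence 4) → 1 H
  atom 14: C, bond orders sum to 3 (valence 4) → 1 H
  atom 15: C, bond orders sum to 4 (valence 4) → 0 H
  atom 16: C, bond orders sum to 3 (valence 4) → 1 H
  atom 17: C, bond orders sum to 4 (valence 4) → 0 H
  atom 18: O, bond orders sum to 1 (valence 2) → 1 H
  atom 19: O, bond orders sum to 2 (valence 2) → 0 H
Total hydrogens: 17.

17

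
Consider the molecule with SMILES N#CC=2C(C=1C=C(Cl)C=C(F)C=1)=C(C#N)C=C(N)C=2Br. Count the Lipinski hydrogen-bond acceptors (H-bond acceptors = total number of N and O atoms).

3

N atoms: 3; O atoms: 0.
Lipinski HBA = 3 + 0 = 3.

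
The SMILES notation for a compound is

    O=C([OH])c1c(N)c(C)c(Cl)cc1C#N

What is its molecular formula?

C9H7ClN2O2

Walk through each heavy atom and fill implicit hydrogens from standard valence (C 4, N 3, O 2, S 2, halogen 1); for lowercase aromatic atoms, an aromatic c carries 1 H when it has two neighbours and 0 H with three, and aromatic n carries 0 H:
  atom 1: O, bond orders sum to 2 (valence 2) → 0 H
  atom 2: C, bond orders sum to 4 (valence 4) → 0 H
  atom 3: O with explicit H count 1
  atom 4: aromatic c, 3 neighbours → 0 H
  atom 5: aromatic c, 3 neighbours → 0 H
  atom 6: N, bond orders sum to 1 (valence 3) → 2 H
  atom 7: aromatic c, 3 neighbours → 0 H
  atom 8: C, bond orders sum to 1 (valence 4) → 3 H
  atom 9: aromatic c, 3 neighbours → 0 H
  atom 10: Cl (halogen, monovalent) → 0 H
  atom 11: aromatic c, 2 neighbours → 1 H
  atom 12: aromatic c, 3 neighbours → 0 H
  atom 13: C, bond orders sum to 4 (valence 4) → 0 H
  atom 14: N, bond orders sum to 3 (valence 3) → 0 H
Totals → C:9, H:7, Cl:1, N:2, O:2.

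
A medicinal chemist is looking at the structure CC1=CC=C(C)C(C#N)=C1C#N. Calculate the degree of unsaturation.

Molecular formula: C10H8N2.
DoU = (2C + 2 + N − H − X) / 2, where X is the halogen count and O/S are ignored.
    = (2·10 + 2 + 2 − 8 − 0) / 2 = 16 / 2 = 8.

8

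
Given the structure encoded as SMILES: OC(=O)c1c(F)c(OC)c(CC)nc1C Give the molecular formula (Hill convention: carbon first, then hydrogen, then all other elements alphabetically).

C10H12FNO3

Walk through each heavy atom and fill implicit hydrogens from standard valence (C 4, N 3, O 2, S 2, halogen 1); for lowercase aromatic atoms, an aromatic c carries 1 H when it has two neighbours and 0 H with three, and aromatic n carries 0 H:
  atom 1: O, bond orders sum to 1 (valence 2) → 1 H
  atom 2: C, bond orders sum to 4 (valence 4) → 0 H
  atom 3: O, bond orders sum to 2 (valence 2) → 0 H
  atom 4: aromatic c, 3 neighbours → 0 H
  atom 5: aromatic c, 3 neighbours → 0 H
  atom 6: F (halogen, monovalent) → 0 H
  atom 7: aromatic c, 3 neighbours → 0 H
  atom 8: O, bond orders sum to 2 (valence 2) → 0 H
  atom 9: C, bond orders sum to 1 (valence 4) → 3 H
  atom 10: aromatic c, 3 neighbours → 0 H
  atom 11: C, bond orders sum to 2 (valence 4) → 2 H
  atom 12: C, bond orders sum to 1 (valence 4) → 3 H
  atom 13: aromatic n, 2 neighbours → 0 H
  atom 14: aromatic c, 3 neighbours → 0 H
  atom 15: C, bond orders sum to 1 (valence 4) → 3 H
Totals → C:10, H:12, F:1, N:1, O:3.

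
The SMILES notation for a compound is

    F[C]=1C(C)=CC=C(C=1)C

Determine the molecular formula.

C8H9F

Walk through each heavy atom and fill implicit hydrogens from standard valence (C 4, N 3, O 2, S 2, halogen 1):
  atom 1: F (halogen, monovalent) → 0 H
  atom 2: C with explicit H count 0
  atom 3: C, bond orders sum to 4 (valence 4) → 0 H
  atom 4: C, bond orders sum to 1 (valence 4) → 3 H
  atom 5: C, bond orders sum to 3 (valence 4) → 1 H
  atom 6: C, bond orders sum to 3 (valence 4) → 1 H
  atom 7: C, bond orders sum to 4 (valence 4) → 0 H
  atom 8: C, bond orders sum to 3 (valence 4) → 1 H
  atom 9: C, bond orders sum to 1 (valence 4) → 3 H
Totals → C:8, H:9, F:1.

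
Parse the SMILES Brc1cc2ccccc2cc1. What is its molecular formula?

Walk through each heavy atom and fill implicit hydrogens from standard valence (C 4, N 3, O 2, S 2, halogen 1); for lowercase aromatic atoms, an aromatic c carries 1 H when it has two neighbours and 0 H with three, and aromatic n carries 0 H:
  atom 1: Br (halogen, monovalent) → 0 H
  atom 2: aromatic c, 3 neighbours → 0 H
  atom 3: aromatic c, 2 neighbours → 1 H
  atom 4: aromatic c, 3 neighbours → 0 H
  atom 5: aromatic c, 2 neighbours → 1 H
  atom 6: aromatic c, 2 neighbours → 1 H
  atom 7: aromatic c, 2 neighbours → 1 H
  atom 8: aromatic c, 2 neighbours → 1 H
  atom 9: aromatic c, 3 neighbours → 0 H
  atom 10: aromatic c, 2 neighbours → 1 H
  atom 11: aromatic c, 2 neighbours → 1 H
Totals → C:10, H:7, Br:1.
In Hill order: C10H7Br.

C10H7Br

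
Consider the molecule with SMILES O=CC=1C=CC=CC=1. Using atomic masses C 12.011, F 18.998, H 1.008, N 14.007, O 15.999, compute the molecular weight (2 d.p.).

First, the molecular formula is C7H6O (counting implicit H from valence).
  C: 7 × 12.011 = 84.077
  H: 6 × 1.008 = 6.048
  O: 1 × 15.999 = 15.999
Sum: 7×12.011 + 6×1.008 + 1×15.999 = 106.124 → 106.12 g/mol.

106.12 g/mol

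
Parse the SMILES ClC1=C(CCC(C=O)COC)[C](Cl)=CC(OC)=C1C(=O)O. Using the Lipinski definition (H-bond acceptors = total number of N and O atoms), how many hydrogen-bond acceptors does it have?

N atoms: 0; O atoms: 5.
Lipinski HBA = 0 + 5 = 5.

5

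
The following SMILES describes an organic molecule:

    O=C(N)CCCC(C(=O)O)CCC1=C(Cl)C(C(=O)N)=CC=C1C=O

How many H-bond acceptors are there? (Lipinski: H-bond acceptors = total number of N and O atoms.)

7

N atoms: 2; O atoms: 5.
Lipinski HBA = 2 + 5 = 7.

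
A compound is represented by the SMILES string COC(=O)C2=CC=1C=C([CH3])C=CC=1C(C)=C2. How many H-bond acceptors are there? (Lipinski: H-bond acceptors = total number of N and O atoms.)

N atoms: 0; O atoms: 2.
Lipinski HBA = 0 + 2 = 2.

2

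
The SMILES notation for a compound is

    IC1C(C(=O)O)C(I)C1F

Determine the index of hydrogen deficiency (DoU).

Molecular formula: C5H5FI2O2.
DoU = (2C + 2 + N − H − X) / 2, where X is the halogen count and O/S are ignored.
    = (2·5 + 2 + 0 − 5 − 3) / 2 = 4 / 2 = 2.

2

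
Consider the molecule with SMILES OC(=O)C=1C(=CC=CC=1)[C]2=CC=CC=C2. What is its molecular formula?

Walk through each heavy atom and fill implicit hydrogens from standard valence (C 4, N 3, O 2, S 2, halogen 1):
  atom 1: O, bond orders sum to 1 (valence 2) → 1 H
  atom 2: C, bond orders sum to 4 (valence 4) → 0 H
  atom 3: O, bond orders sum to 2 (valence 2) → 0 H
  atom 4: C, bond orders sum to 4 (valence 4) → 0 H
  atom 5: C, bond orders sum to 4 (valence 4) → 0 H
  atom 6: C, bond orders sum to 3 (valence 4) → 1 H
  atom 7: C, bond orders sum to 3 (valence 4) → 1 H
  atom 8: C, bond orders sum to 3 (valence 4) → 1 H
  atom 9: C, bond orders sum to 3 (valence 4) → 1 H
  atom 10: C with explicit H count 0
  atom 11: C, bond orders sum to 3 (valence 4) → 1 H
  atom 12: C, bond orders sum to 3 (valence 4) → 1 H
  atom 13: C, bond orders sum to 3 (valence 4) → 1 H
  atom 14: C, bond orders sum to 3 (valence 4) → 1 H
  atom 15: C, bond orders sum to 3 (valence 4) → 1 H
Totals → C:13, H:10, O:2.

C13H10O2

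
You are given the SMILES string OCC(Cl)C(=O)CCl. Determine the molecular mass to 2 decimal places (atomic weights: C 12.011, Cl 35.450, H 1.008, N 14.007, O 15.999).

156.99 g/mol

First, the molecular formula is C4H6Cl2O2 (counting implicit H from valence).
  C: 4 × 12.011 = 48.044
  Cl: 2 × 35.450 = 70.900
  H: 6 × 1.008 = 6.048
  O: 2 × 15.999 = 31.998
Sum: 4×12.011 + 2×35.450 + 6×1.008 + 2×15.999 = 156.990 → 156.99 g/mol.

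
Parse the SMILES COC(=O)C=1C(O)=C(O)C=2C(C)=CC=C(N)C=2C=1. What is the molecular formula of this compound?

Walk through each heavy atom and fill implicit hydrogens from standard valence (C 4, N 3, O 2, S 2, halogen 1):
  atom 1: C, bond orders sum to 1 (valence 4) → 3 H
  atom 2: O, bond orders sum to 2 (valence 2) → 0 H
  atom 3: C, bond orders sum to 4 (valence 4) → 0 H
  atom 4: O, bond orders sum to 2 (valence 2) → 0 H
  atom 5: C, bond orders sum to 4 (valence 4) → 0 H
  atom 6: C, bond orders sum to 4 (valence 4) → 0 H
  atom 7: O, bond orders sum to 1 (valence 2) → 1 H
  atom 8: C, bond orders sum to 4 (valence 4) → 0 H
  atom 9: O, bond orders sum to 1 (valence 2) → 1 H
  atom 10: C, bond orders sum to 4 (valence 4) → 0 H
  atom 11: C, bond orders sum to 4 (valence 4) → 0 H
  atom 12: C, bond orders sum to 1 (valence 4) → 3 H
  atom 13: C, bond orders sum to 3 (valence 4) → 1 H
  atom 14: C, bond orders sum to 3 (valence 4) → 1 H
  atom 15: C, bond orders sum to 4 (valence 4) → 0 H
  atom 16: N, bond orders sum to 1 (valence 3) → 2 H
  atom 17: C, bond orders sum to 4 (valence 4) → 0 H
  atom 18: C, bond orders sum to 3 (valence 4) → 1 H
Totals → C:13, H:13, N:1, O:4.

C13H13NO4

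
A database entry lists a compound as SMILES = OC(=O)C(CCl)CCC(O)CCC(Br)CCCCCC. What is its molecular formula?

Walk through each heavy atom and fill implicit hydrogens from standard valence (C 4, N 3, O 2, S 2, halogen 1):
  atom 1: O, bond orders sum to 1 (valence 2) → 1 H
  atom 2: C, bond orders sum to 4 (valence 4) → 0 H
  atom 3: O, bond orders sum to 2 (valence 2) → 0 H
  atom 4: C, bond orders sum to 3 (valence 4) → 1 H
  atom 5: C, bond orders sum to 2 (valence 4) → 2 H
  atom 6: Cl (halogen, monovalent) → 0 H
  atom 7: C, bond orders sum to 2 (valence 4) → 2 H
  atom 8: C, bond orders sum to 2 (valence 4) → 2 H
  atom 9: C, bond orders sum to 3 (valence 4) → 1 H
  atom 10: O, bond orders sum to 1 (valence 2) → 1 H
  atom 11: C, bond orders sum to 2 (valence 4) → 2 H
  atom 12: C, bond orders sum to 2 (valence 4) → 2 H
  atom 13: C, bond orders sum to 3 (valence 4) → 1 H
  atom 14: Br (halogen, monovalent) → 0 H
  atom 15: C, bond orders sum to 2 (valence 4) → 2 H
  atom 16: C, bond orders sum to 2 (valence 4) → 2 H
  atom 17: C, bond orders sum to 2 (valence 4) → 2 H
  atom 18: C, bond orders sum to 2 (valence 4) → 2 H
  atom 19: C, bond orders sum to 2 (valence 4) → 2 H
  atom 20: C, bond orders sum to 1 (valence 4) → 3 H
Totals → C:15, H:28, Br:1, Cl:1, O:3.
In Hill order: C15H28BrClO3.

C15H28BrClO3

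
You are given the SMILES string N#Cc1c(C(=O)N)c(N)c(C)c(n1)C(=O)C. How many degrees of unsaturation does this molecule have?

8

Molecular formula: C10H10N4O2.
DoU = (2C + 2 + N − H − X) / 2, where X is the halogen count and O/S are ignored.
    = (2·10 + 2 + 4 − 10 − 0) / 2 = 16 / 2 = 8.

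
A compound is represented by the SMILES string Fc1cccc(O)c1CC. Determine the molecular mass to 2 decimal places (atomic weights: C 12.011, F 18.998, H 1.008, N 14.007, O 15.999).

First, the molecular formula is C8H9FO (counting implicit H from valence).
  C: 8 × 12.011 = 96.088
  F: 1 × 18.998 = 18.998
  H: 9 × 1.008 = 9.072
  O: 1 × 15.999 = 15.999
Sum: 8×12.011 + 1×18.998 + 9×1.008 + 1×15.999 = 140.157 → 140.16 g/mol.

140.16 g/mol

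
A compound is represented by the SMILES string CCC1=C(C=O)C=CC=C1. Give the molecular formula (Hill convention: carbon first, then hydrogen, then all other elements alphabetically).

Walk through each heavy atom and fill implicit hydrogens from standard valence (C 4, N 3, O 2, S 2, halogen 1):
  atom 1: C, bond orders sum to 1 (valence 4) → 3 H
  atom 2: C, bond orders sum to 2 (valence 4) → 2 H
  atom 3: C, bond orders sum to 4 (valence 4) → 0 H
  atom 4: C, bond orders sum to 4 (valence 4) → 0 H
  atom 5: C, bond orders sum to 3 (valence 4) → 1 H
  atom 6: O, bond orders sum to 2 (valence 2) → 0 H
  atom 7: C, bond orders sum to 3 (valence 4) → 1 H
  atom 8: C, bond orders sum to 3 (valence 4) → 1 H
  atom 9: C, bond orders sum to 3 (valence 4) → 1 H
  atom 10: C, bond orders sum to 3 (valence 4) → 1 H
Totals → C:9, H:10, O:1.
In Hill order: C9H10O.

C9H10O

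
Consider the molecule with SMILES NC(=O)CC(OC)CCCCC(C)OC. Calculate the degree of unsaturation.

Molecular formula: C11H23NO3.
DoU = (2C + 2 + N − H − X) / 2, where X is the halogen count and O/S are ignored.
    = (2·11 + 2 + 1 − 23 − 0) / 2 = 2 / 2 = 1.

1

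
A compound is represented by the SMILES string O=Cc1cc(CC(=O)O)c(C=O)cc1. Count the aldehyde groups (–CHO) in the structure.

The aldehyde motif appears at heavy-atom positions 2, 11 in the SMILES.
Other groups present: 1 carboxylic acid.
Aldehyde count: 2.

2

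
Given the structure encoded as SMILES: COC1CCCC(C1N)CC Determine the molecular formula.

Walk through each heavy atom and fill implicit hydrogens from standard valence (C 4, N 3, O 2, S 2, halogen 1):
  atom 1: C, bond orders sum to 1 (valence 4) → 3 H
  atom 2: O, bond orders sum to 2 (valence 2) → 0 H
  atom 3: C, bond orders sum to 3 (valence 4) → 1 H
  atom 4: C, bond orders sum to 2 (valence 4) → 2 H
  atom 5: C, bond orders sum to 2 (valence 4) → 2 H
  atom 6: C, bond orders sum to 2 (valence 4) → 2 H
  atom 7: C, bond orders sum to 3 (valence 4) → 1 H
  atom 8: C, bond orders sum to 3 (valence 4) → 1 H
  atom 9: N, bond orders sum to 1 (valence 3) → 2 H
  atom 10: C, bond orders sum to 2 (valence 4) → 2 H
  atom 11: C, bond orders sum to 1 (valence 4) → 3 H
Totals → C:9, H:19, N:1, O:1.

C9H19NO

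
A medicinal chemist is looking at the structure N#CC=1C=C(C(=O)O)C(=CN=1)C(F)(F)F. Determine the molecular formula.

Walk through each heavy atom and fill implicit hydrogens from standard valence (C 4, N 3, O 2, S 2, halogen 1):
  atom 1: N, bond orders sum to 3 (valence 3) → 0 H
  atom 2: C, bond orders sum to 4 (valence 4) → 0 H
  atom 3: C, bond orders sum to 4 (valence 4) → 0 H
  atom 4: C, bond orders sum to 3 (valence 4) → 1 H
  atom 5: C, bond orders sum to 4 (valence 4) → 0 H
  atom 6: C, bond orders sum to 4 (valence 4) → 0 H
  atom 7: O, bond orders sum to 2 (valence 2) → 0 H
  atom 8: O, bond orders sum to 1 (valence 2) → 1 H
  atom 9: C, bond orders sum to 4 (valence 4) → 0 H
  atom 10: C, bond orders sum to 3 (valence 4) → 1 H
  atom 11: N, bond orders sum to 3 (valence 3) → 0 H
  atom 12: C, bond orders sum to 4 (valence 4) → 0 H
  atom 13: F (halogen, monovalent) → 0 H
  atom 14: F (halogen, monovalent) → 0 H
  atom 15: F (halogen, monovalent) → 0 H
Totals → C:8, H:3, F:3, N:2, O:2.
In Hill order: C8H3F3N2O2.

C8H3F3N2O2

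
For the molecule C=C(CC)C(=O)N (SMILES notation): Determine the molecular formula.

C5H9NO

Walk through each heavy atom and fill implicit hydrogens from standard valence (C 4, N 3, O 2, S 2, halogen 1):
  atom 1: C, bond orders sum to 2 (valence 4) → 2 H
  atom 2: C, bond orders sum to 4 (valence 4) → 0 H
  atom 3: C, bond orders sum to 2 (valence 4) → 2 H
  atom 4: C, bond orders sum to 1 (valence 4) → 3 H
  atom 5: C, bond orders sum to 4 (valence 4) → 0 H
  atom 6: O, bond orders sum to 2 (valence 2) → 0 H
  atom 7: N, bond orders sum to 1 (valence 3) → 2 H
Totals → C:5, H:9, N:1, O:1.
In Hill order: C5H9NO.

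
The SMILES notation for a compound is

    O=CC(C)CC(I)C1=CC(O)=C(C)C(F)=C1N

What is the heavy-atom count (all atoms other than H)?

Every atom symbol written in the SMILES (organic subset) is one heavy atom; implicit H are not written.
Heavy atoms by element → C:12, F:1, I:1, N:1, O:2.
Total: 17.

17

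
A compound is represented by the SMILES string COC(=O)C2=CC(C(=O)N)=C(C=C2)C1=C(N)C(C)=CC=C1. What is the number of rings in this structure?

2

In SMILES, each pair of matching ring-closure digits denotes one ring-closing bond; the number of such bonds equals the number of independent rings.
Ring-closure bonds here: 2.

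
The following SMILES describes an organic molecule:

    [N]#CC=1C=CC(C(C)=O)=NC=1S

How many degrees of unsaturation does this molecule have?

7

Molecular formula: C8H6N2OS.
DoU = (2C + 2 + N − H − X) / 2, where X is the halogen count and O/S are ignored.
    = (2·8 + 2 + 2 − 6 − 0) / 2 = 14 / 2 = 7.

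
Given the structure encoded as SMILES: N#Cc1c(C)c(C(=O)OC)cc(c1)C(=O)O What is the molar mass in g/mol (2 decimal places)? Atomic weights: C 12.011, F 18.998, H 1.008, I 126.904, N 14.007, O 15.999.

First, the molecular formula is C11H9NO4 (counting implicit H from valence).
  C: 11 × 12.011 = 132.121
  H: 9 × 1.008 = 9.072
  N: 1 × 14.007 = 14.007
  O: 4 × 15.999 = 63.996
Sum: 11×12.011 + 9×1.008 + 1×14.007 + 4×15.999 = 219.196 → 219.20 g/mol.

219.20 g/mol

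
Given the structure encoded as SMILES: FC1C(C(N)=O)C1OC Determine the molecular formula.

C5H8FNO2

Walk through each heavy atom and fill implicit hydrogens from standard valence (C 4, N 3, O 2, S 2, halogen 1):
  atom 1: F (halogen, monovalent) → 0 H
  atom 2: C, bond orders sum to 3 (valence 4) → 1 H
  atom 3: C, bond orders sum to 3 (valence 4) → 1 H
  atom 4: C, bond orders sum to 4 (valence 4) → 0 H
  atom 5: N, bond orders sum to 1 (valence 3) → 2 H
  atom 6: O, bond orders sum to 2 (valence 2) → 0 H
  atom 7: C, bond orders sum to 3 (valence 4) → 1 H
  atom 8: O, bond orders sum to 2 (valence 2) → 0 H
  atom 9: C, bond orders sum to 1 (valence 4) → 3 H
Totals → C:5, H:8, F:1, N:1, O:2.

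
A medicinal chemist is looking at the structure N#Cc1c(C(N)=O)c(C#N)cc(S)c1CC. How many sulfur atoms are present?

Scan the SMILES for S atoms (remember two-letter symbols like Cl and Br are single atoms).
Sulfur count: 1.

1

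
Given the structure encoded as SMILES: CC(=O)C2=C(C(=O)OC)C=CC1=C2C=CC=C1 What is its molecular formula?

Walk through each heavy atom and fill implicit hydrogens from standard valence (C 4, N 3, O 2, S 2, halogen 1):
  atom 1: C, bond orders sum to 1 (valence 4) → 3 H
  atom 2: C, bond orders sum to 4 (valence 4) → 0 H
  atom 3: O, bond orders sum to 2 (valence 2) → 0 H
  atom 4: C, bond orders sum to 4 (valence 4) → 0 H
  atom 5: C, bond orders sum to 4 (valence 4) → 0 H
  atom 6: C, bond orders sum to 4 (valence 4) → 0 H
  atom 7: O, bond orders sum to 2 (valence 2) → 0 H
  atom 8: O, bond orders sum to 2 (valence 2) → 0 H
  atom 9: C, bond orders sum to 1 (valence 4) → 3 H
  atom 10: C, bond orders sum to 3 (valence 4) → 1 H
  atom 11: C, bond orders sum to 3 (valence 4) → 1 H
  atom 12: C, bond orders sum to 4 (valence 4) → 0 H
  atom 13: C, bond orders sum to 4 (valence 4) → 0 H
  atom 14: C, bond orders sum to 3 (valence 4) → 1 H
  atom 15: C, bond orders sum to 3 (valence 4) → 1 H
  atom 16: C, bond orders sum to 3 (valence 4) → 1 H
  atom 17: C, bond orders sum to 3 (valence 4) → 1 H
Totals → C:14, H:12, O:3.

C14H12O3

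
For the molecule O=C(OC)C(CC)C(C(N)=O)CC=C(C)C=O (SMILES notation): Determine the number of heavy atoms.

Every atom symbol written in the SMILES (organic subset) is one heavy atom; implicit H are not written.
Heavy atoms by element → C:12, N:1, O:4.
Total: 17.

17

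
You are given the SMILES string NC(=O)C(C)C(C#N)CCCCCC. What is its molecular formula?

C11H20N2O

Walk through each heavy atom and fill implicit hydrogens from standard valence (C 4, N 3, O 2, S 2, halogen 1):
  atom 1: N, bond orders sum to 1 (valence 3) → 2 H
  atom 2: C, bond orders sum to 4 (valence 4) → 0 H
  atom 3: O, bond orders sum to 2 (valence 2) → 0 H
  atom 4: C, bond orders sum to 3 (valence 4) → 1 H
  atom 5: C, bond orders sum to 1 (valence 4) → 3 H
  atom 6: C, bond orders sum to 3 (valence 4) → 1 H
  atom 7: C, bond orders sum to 4 (valence 4) → 0 H
  atom 8: N, bond orders sum to 3 (valence 3) → 0 H
  atom 9: C, bond orders sum to 2 (valence 4) → 2 H
  atom 10: C, bond orders sum to 2 (valence 4) → 2 H
  atom 11: C, bond orders sum to 2 (valence 4) → 2 H
  atom 12: C, bond orders sum to 2 (valence 4) → 2 H
  atom 13: C, bond orders sum to 2 (valence 4) → 2 H
  atom 14: C, bond orders sum to 1 (valence 4) → 3 H
Totals → C:11, H:20, N:2, O:1.
In Hill order: C11H20N2O.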